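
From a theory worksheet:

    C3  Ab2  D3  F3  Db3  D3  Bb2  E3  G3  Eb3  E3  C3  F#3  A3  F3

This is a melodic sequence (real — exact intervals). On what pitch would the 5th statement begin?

G#3

With a 5-note motive the entries are C3, D3, E3, each up a 2nd from the previous.
Continuing: F#3 → G#3. Statement 5 starts on G#3.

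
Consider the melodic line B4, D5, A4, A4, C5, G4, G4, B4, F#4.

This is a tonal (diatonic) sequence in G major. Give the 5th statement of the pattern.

E4 G4 D4

With a 3-note motive the entries are B4, A4, G4, each down a 2nd from the previous.
Carrying on: F#4 → E4.
Statement 5 starts on E4 and keeps the same diatonic contour: E4 G4 D4.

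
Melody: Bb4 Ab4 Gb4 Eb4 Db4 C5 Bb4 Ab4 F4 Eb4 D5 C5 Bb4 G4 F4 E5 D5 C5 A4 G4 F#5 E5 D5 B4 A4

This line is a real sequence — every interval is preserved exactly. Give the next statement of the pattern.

G#5 F#5 E5 C#5 B4

With a 5-note motive the entries are Bb4, C5, D5, E5, F#5, each up a 2nd from the previous.
Statement 6 starts on G#5 and keeps the same exact contour: G#5 F#5 E5 C#5 B4.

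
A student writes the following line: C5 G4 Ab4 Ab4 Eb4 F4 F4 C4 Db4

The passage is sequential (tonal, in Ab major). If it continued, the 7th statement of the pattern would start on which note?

Eb3

Taking 3-note groups, the heads are C5, Ab4, F4: the pattern moves down a 3rd.
Extending the heads down a 3rd: Db4 → Bb3 → G3 → Eb3.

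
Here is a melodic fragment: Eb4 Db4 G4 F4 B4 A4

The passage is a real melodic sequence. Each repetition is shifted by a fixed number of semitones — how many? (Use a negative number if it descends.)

4

The 2-note cells begin on Eb4, G4, B4 — each up a 3rd from the last.
Eb4 to G4 spans +4 semitones.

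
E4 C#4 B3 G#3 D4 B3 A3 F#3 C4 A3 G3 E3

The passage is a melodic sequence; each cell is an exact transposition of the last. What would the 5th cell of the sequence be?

Ab3 F3 Eb3 C3

Unit = 4 notes; the statements start on E4, D4, C4, moving down a 2nd each time.
Extending down a 2nd: Bb3 → Ab3.
So cell 5 is Ab3 F3 Eb3 C3.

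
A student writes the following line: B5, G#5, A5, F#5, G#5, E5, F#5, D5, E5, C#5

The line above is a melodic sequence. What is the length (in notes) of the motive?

10 notes total. Splitting into 5 groups of 2:
B5 G#5 | A5 F#5 | G#5 E5 | F#5 D5 | E5 C#5
That's a consistent down a 2nd shift per cell, and no other grouping gives one.

2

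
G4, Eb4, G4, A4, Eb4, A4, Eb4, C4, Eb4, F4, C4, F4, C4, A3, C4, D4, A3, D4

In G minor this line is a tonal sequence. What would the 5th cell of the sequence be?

F3 D3 F3 G3 D3 G3

Taking 6-note groups, the heads are G4, Eb4, C4: the pattern moves down a 3rd.
Extending down a 3rd: A3 → F3.
So cell 5 is F3 D3 F3 G3 D3 G3.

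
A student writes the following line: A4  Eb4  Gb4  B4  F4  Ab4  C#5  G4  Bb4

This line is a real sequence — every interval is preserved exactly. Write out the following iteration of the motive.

D#5 A4 C5

Unit = 3 notes; the statements start on A4, B4, C#5, moving up a 2nd each time.
From D#5 the exact shape gives D#5 A4 C5.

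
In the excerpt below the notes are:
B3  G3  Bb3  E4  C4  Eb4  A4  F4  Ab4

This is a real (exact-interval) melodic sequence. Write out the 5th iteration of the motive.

G5 Eb5 Gb5

Taking 3-note groups, the heads are B3, E4, A4: the pattern moves up a 4th.
Extending up a 4th: D5 → G5.
From G5 the exact shape gives G5 Eb5 Gb5.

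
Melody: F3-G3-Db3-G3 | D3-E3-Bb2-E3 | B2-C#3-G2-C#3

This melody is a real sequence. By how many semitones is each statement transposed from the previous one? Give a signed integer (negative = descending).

-3

The 4-note cells begin on F3, D3, B2 — each down a 3rd from the last.
F3→D3 is 50 − 53 = -3 semitones.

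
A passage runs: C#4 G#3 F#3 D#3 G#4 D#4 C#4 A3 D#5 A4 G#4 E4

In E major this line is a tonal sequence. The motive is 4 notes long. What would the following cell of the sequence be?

Taking 4-note groups, the heads are C#4, G#4, D#5: the pattern moves up a 5th.
So cell 4 is A5 E5 D#5 B4.

A5 E5 D#5 B4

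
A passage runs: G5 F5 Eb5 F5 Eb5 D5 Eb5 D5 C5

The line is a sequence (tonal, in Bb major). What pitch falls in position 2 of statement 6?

With 3-note cells, note 2 of each statement runs F5, Eb5, D5.
Extending down a 2nd: C5 → Bb4 → A4.

A4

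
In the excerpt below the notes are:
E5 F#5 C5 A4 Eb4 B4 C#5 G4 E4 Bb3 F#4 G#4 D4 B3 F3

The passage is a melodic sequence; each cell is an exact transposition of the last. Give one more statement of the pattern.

C#4 D#4 A3 F#3 C3

Taking 5-note groups, the heads are E5, B4, F#4: the pattern moves down a 4th.
So cell 4 is C#4 D#4 A3 F#3 C3.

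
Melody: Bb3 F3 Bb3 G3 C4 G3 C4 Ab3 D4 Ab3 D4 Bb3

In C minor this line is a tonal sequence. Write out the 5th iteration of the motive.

F4 C4 F4 D4

Unit = 4 notes; the statements start on Bb3, C4, D4, moving up a 2nd each time.
Carrying on: Eb4 → F4.
From F4 the diatonic shape gives F4 C4 F4 D4.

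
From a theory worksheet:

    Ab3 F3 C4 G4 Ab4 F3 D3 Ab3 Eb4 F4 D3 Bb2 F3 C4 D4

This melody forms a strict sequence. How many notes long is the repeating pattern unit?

5

Try groups of 5 (3 cells in 15 notes):
Ab3 F3 C4 G4 Ab4 | F3 D3 Ab3 Eb4 F4 | D3 Bb2 F3 C4 D4
That's a consistent down a 3rd shift per cell, and no other grouping gives one.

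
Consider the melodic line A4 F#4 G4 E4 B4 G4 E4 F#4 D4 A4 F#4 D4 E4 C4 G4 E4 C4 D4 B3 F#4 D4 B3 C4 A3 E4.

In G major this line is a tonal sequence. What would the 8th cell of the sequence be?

A3 F#3 G3 E3 B3

Unit = 5 notes; the statements start on A4, G4, F#4, E4, D4, moving down a 2nd each time.
Carrying on: C4 → B3 → A3.
From A3 the diatonic shape gives A3 F#3 G3 E3 B3.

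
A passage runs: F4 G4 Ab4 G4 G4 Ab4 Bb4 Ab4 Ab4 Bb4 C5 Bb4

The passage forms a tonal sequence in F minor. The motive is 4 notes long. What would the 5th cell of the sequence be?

The 4-note cells begin on F4, G4, Ab4 — each up a 2nd from the last.
Extending up a 2nd: Bb4 → C5.
From C5 the diatonic shape gives C5 Db5 Eb5 Db5.

C5 Db5 Eb5 Db5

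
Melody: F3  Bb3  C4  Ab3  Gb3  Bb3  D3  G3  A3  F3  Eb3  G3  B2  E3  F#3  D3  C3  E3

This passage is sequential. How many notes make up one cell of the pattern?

Try groups of 6 (3 cells in 18 notes):
F3 Bb3 C4 Ab3 Gb3 Bb3 | D3 G3 A3 F3 Eb3 G3 | B2 E3 F#3 D3 C3 E3
Every group is a transposition down a 3rd of the one before; no shorter unit works.

6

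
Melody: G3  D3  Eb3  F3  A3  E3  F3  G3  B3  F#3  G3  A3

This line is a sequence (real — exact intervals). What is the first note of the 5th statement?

D#4

Unit = 4 notes; the statements start on G3, A3, B3, moving up a 2nd each time.
Extending the heads up a 2nd: C#4 → D#4.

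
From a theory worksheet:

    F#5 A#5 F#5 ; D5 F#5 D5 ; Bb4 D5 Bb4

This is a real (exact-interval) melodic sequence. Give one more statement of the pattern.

Gb4 Bb4 Gb4

The 3-note cells begin on F#5, D5, Bb4 — each down a 3rd from the last.
Statement 4 starts on Gb4 and keeps the same exact contour: Gb4 Bb4 Gb4.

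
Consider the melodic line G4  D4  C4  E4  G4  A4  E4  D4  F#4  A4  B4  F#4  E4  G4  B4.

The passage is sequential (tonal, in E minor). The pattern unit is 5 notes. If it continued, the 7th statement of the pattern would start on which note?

Taking 5-note groups, the heads are G4, A4, B4: the pattern moves up a 2nd.
Continuing: C5 → D5 → E5 → F#5. Statement 7 starts on F#5.

F#5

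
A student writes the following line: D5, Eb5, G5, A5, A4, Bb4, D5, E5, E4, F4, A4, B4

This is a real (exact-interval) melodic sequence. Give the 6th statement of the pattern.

C#3 D3 F#3 G#3

Taking 4-note groups, the heads are D5, A4, E4: the pattern moves down a 4th.
Extending down a 4th: B3 → F#3 → C#3.
So cell 6 is C#3 D3 F#3 G#3.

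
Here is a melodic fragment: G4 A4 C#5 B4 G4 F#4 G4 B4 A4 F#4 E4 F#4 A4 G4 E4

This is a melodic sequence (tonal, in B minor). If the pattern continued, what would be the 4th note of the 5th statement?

E4

With 5-note cells, note 4 of each statement runs B4, A4, G4.
Each moves down a 2nd. Continuing: F#4 → E4.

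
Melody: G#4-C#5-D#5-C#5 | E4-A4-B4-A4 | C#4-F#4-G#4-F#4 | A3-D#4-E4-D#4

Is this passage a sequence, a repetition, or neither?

Each 4-note cell is the previous one transposed down a 3rd.

sequence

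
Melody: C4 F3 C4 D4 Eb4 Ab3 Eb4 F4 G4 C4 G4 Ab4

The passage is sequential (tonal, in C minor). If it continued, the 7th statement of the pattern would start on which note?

Taking 4-note groups, the heads are C4, Eb4, G4: the pattern moves up a 3rd.
Continuing: Bb4 → D5 → F5 → Ab5. Statement 7 starts on Ab5.

Ab5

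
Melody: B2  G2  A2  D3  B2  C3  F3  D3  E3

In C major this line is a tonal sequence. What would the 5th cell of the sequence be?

C4 A3 B3

The 3-note cells begin on B2, D3, F3 — each up a 3rd from the last.
Carrying on: A3 → C4.
Statement 5 starts on C4 and keeps the same diatonic contour: C4 A3 B3.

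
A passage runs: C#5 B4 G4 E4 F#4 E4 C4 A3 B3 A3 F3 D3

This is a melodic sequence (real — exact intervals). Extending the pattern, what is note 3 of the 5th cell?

Eb2

The unit is 4 notes. Position-3 pitches of the 3 shown cells: G4, C4, F3.
Extending down a 5th: Bb2 → Eb2.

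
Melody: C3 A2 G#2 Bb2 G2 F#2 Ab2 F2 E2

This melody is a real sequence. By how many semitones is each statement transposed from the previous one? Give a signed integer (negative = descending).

With a 3-note motive the entries are C3, Bb2, Ab2, each down a 2nd from the previous.
C3→Bb2 is 46 − 48 = -2 semitones.

-2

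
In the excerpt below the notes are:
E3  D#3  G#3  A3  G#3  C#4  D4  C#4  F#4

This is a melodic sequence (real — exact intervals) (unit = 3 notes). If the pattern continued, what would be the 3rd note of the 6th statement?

A5

The unit is 3 notes. Position-3 pitches of the 3 shown cells: G#3, C#4, F#4.
Each moves up a 4th. Continuing: B4 → E5 → A5.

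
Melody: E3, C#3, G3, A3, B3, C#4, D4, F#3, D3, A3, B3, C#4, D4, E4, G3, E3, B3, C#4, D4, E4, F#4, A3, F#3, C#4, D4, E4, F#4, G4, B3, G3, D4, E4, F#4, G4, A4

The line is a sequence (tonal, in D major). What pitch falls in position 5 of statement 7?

With 7-note cells, note 5 of each statement runs B3, C#4, D4, E4, F#4.
Each moves up a 2nd. Continuing: G4 → A4.

A4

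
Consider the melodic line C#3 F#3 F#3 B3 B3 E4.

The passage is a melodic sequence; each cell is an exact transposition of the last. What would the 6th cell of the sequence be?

Taking 2-note groups, the heads are C#3, F#3, B3: the pattern moves up a 4th.
Carrying on: E4 → A4 → D5.
Statement 6 starts on D5 and keeps the same exact contour: D5 G5.

D5 G5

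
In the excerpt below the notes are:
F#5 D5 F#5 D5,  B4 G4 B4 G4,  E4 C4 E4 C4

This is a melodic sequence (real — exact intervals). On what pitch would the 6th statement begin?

G2

Taking 4-note groups, the heads are F#5, B4, E4: the pattern moves down a 5th.
Extending the heads down a 5th: A3 → D3 → G2.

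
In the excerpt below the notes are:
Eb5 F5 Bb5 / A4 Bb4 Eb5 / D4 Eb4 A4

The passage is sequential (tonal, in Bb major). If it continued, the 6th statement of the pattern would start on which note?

F2

With a 3-note motive the entries are Eb5, A4, D4, each down a 5th from the previous.
Extending the heads down a 5th: G3 → C3 → F2.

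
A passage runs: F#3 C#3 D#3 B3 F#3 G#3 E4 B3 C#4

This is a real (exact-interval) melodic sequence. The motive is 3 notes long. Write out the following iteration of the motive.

A4 E4 F#4

Taking 3-note groups, the heads are F#3, B3, E4: the pattern moves up a 4th.
So cell 4 is A4 E4 F#4.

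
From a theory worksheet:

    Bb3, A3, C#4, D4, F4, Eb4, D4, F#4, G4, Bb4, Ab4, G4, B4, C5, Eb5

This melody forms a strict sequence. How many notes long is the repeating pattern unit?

5

There are 15 notes; a 5-note unit gives 3 cells:
Bb3 A3 C#4 D4 F4 | Eb4 D4 F#4 G4 Bb4 | Ab4 G4 B4 C5 Eb5
Each cell is the previous one up a 4th — so the unit is 5 notes.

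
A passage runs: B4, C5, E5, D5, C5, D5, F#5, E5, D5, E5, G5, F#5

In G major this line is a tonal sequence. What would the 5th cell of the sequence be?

The 4-note cells begin on B4, C5, D5 — each up a 2nd from the last.
Extending up a 2nd: E5 → F#5.
Statement 5 starts on F#5 and keeps the same diatonic contour: F#5 G5 B5 A5.

F#5 G5 B5 A5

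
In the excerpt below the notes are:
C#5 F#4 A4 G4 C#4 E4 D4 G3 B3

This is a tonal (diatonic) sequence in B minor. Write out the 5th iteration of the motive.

Unit = 3 notes; the statements start on C#5, G4, D4, moving down a 4th each time.
Extending down a 4th: A3 → E3.
So cell 5 is E3 A2 C#3.

E3 A2 C#3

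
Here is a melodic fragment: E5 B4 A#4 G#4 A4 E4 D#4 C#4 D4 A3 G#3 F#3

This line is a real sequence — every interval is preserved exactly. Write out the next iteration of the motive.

The 4-note cells begin on E5, A4, D4 — each down a 5th from the last.
Statement 4 starts on G3 and keeps the same exact contour: G3 D3 C#3 B2.

G3 D3 C#3 B2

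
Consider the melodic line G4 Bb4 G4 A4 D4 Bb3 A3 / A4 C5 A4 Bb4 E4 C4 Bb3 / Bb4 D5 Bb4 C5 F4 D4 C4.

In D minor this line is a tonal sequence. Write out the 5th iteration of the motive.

D5 F5 D5 E5 A4 F4 E4

Unit = 7 notes; the statements start on G4, A4, Bb4, moving up a 2nd each time.
Continuing the starts: C5 → D5.
Statement 5 starts on D5 and keeps the same diatonic contour: D5 F5 D5 E5 A4 F4 E4.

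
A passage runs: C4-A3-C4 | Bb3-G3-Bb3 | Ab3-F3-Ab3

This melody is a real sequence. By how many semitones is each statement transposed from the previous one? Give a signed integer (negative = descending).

-2

Unit = 3 notes; the statements start on C4, Bb3, Ab3, moving down a 2nd each time.
C4→Bb3 is 58 − 60 = -2 semitones.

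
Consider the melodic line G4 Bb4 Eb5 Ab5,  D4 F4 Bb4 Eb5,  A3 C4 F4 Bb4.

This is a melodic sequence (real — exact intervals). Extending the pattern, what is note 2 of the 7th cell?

E2

With 4-note cells, note 2 of each statement runs Bb4, F4, C4.
Carrying that down a 4th forward: G3 → D3 → A2 → E2.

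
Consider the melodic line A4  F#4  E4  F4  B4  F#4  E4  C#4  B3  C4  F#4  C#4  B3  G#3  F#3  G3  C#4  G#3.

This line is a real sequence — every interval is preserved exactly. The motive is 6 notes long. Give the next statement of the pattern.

F#3 D#3 C#3 D3 G#3 D#3

Taking 6-note groups, the heads are A4, E4, B3: the pattern moves down a 4th.
Statement 4 starts on F#3 and keeps the same exact contour: F#3 D#3 C#3 D3 G#3 D#3.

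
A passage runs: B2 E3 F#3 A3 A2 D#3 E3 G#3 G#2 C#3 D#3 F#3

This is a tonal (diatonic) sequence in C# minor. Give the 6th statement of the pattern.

D#2 G#2 A2 C#3

Unit = 4 notes; the statements start on B2, A2, G#2, moving down a 2nd each time.
Continuing the starts: F#2 → E2 → D#2.
So cell 6 is D#2 G#2 A2 C#3.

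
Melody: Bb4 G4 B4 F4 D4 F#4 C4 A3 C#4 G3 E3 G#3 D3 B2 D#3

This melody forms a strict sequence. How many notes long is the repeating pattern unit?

Try groups of 3 (5 cells in 15 notes):
Bb4 G4 B4 | F4 D4 F#4 | C4 A3 C#4 | G3 E3 G#3 | D3 B2 D#3
Every group is a transposition down a 4th of the one before; no shorter unit works.

3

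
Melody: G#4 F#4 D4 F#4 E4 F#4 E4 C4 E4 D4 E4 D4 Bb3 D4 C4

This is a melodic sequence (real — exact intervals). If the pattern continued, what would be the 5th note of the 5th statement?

The unit is 5 notes. Position-5 pitches of the 3 shown cells: E4, D4, C4.
Extending down a 2nd: Bb3 → Ab3.

Ab3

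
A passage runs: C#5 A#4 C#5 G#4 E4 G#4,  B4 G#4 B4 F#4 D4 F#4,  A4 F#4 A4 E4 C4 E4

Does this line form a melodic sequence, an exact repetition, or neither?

Each 6-note cell is the previous one transposed down a 2nd.

sequence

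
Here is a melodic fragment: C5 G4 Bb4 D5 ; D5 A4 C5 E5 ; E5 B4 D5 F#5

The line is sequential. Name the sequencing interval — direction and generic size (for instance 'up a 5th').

Unit = 4 notes; the statements start on C5, D5, E5, moving up a 2nd each time.
From C5 to D5: up a 2nd.

up a 2nd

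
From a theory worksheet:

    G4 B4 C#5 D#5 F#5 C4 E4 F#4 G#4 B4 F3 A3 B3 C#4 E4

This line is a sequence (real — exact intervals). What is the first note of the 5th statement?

Unit = 5 notes; the statements start on G4, C4, F3, moving down a 5th each time.
Extending the heads down a 5th: Bb2 → Eb2.

Eb2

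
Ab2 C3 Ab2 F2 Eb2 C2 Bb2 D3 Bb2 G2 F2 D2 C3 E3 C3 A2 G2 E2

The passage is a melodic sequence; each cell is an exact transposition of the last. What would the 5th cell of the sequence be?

With a 6-note motive the entries are Ab2, Bb2, C3, each up a 2nd from the previous.
Carrying on: D3 → E3.
From E3 the exact shape gives E3 G#3 E3 C#3 B2 G#2.

E3 G#3 E3 C#3 B2 G#2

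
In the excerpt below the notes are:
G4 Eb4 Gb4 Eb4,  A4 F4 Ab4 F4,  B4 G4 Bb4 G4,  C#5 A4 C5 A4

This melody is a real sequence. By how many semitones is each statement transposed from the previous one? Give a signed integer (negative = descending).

With a 4-note motive the entries are G4, A4, B4, C#5, each up a 2nd from the previous.
G4 to A4 spans +2 semitones.

2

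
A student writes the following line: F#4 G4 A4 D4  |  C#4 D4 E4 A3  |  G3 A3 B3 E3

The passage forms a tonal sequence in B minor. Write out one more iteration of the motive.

D3 E3 F#3 B2

Taking 4-note groups, the heads are F#4, C#4, G3: the pattern moves down a 4th.
Statement 4 starts on D3 and keeps the same diatonic contour: D3 E3 F#3 B2.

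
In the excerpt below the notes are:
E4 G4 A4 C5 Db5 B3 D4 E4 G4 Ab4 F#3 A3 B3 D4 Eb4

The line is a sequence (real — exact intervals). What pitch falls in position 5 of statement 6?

With 5-note cells, note 5 of each statement runs Db5, Ab4, Eb4.
Carrying that down a 4th forward: Bb3 → F3 → C3.

C3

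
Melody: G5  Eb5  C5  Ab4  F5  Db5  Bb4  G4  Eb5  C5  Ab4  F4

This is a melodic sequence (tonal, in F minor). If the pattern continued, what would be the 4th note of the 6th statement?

Grouping in 4s, the 4th note of each cell is Ab4, G4, F4.
Carrying that down a 2nd forward: Eb4 → Db4 → C4.

C4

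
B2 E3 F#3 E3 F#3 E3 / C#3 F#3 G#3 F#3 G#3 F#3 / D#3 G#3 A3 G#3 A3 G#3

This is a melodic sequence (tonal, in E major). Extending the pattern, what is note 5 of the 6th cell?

D#4

The unit is 6 notes. Position-5 pitches of the 3 shown cells: F#3, G#3, A3.
Each moves up a 2nd. Continuing: B3 → C#4 → D#4.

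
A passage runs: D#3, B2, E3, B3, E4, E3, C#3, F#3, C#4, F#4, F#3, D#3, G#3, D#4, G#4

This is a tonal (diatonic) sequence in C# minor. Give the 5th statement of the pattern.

The 5-note cells begin on D#3, E3, F#3 — each up a 2nd from the last.
Extending up a 2nd: G#3 → A3.
Statement 5 starts on A3 and keeps the same diatonic contour: A3 F#3 B3 F#4 B4.

A3 F#3 B3 F#4 B4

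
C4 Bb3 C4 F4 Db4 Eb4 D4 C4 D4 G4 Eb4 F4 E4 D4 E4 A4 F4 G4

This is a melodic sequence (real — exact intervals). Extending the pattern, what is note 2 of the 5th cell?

Grouping in 6s, the 2nd note of each cell is Bb3, C4, D4.
Extending up a 2nd: E4 → F#4.

F#4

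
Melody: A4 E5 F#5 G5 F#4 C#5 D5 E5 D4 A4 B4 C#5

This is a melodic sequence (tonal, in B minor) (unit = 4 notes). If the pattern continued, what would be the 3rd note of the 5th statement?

E4

Grouping in 4s, the 3rd note of each cell is F#5, D5, B4.
Extending down a 3rd: G4 → E4.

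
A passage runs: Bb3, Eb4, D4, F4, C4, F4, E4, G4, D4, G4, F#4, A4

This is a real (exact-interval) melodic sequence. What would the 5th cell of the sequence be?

F#4 B4 A#4 C#5

Unit = 4 notes; the statements start on Bb3, C4, D4, moving up a 2nd each time.
Extending up a 2nd: E4 → F#4.
So cell 5 is F#4 B4 A#4 C#5.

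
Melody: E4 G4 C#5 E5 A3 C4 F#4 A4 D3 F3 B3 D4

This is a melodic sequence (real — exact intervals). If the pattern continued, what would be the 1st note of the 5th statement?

C2

Grouping in 4s, the 1st note of each cell is E4, A3, D3.
Carrying that down a 5th forward: G2 → C2.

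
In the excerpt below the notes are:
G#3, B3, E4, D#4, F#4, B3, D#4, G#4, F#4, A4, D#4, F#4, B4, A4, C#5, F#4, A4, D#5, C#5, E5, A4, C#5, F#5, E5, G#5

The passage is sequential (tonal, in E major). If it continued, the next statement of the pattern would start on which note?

C#5

The 5-note cells begin on G#3, B3, D#4, F#4, A4 — each up a 3rd from the last.
The next head, up a 3rd from A4, is C#5.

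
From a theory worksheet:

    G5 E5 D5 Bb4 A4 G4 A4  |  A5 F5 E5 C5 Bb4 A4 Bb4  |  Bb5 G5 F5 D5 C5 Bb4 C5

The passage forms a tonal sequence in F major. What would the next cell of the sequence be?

C6 A5 G5 E5 D5 C5 D5

Taking 7-note groups, the heads are G5, A5, Bb5: the pattern moves up a 2nd.
Statement 4 starts on C6 and keeps the same diatonic contour: C6 A5 G5 E5 D5 C5 D5.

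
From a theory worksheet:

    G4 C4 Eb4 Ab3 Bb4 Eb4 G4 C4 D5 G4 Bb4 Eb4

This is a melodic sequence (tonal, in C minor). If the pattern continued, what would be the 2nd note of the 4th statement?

Bb4

Grouping in 4s, the 2nd note of each cell is C4, Eb4, G4.
From G4, up a 3rd gives Bb4.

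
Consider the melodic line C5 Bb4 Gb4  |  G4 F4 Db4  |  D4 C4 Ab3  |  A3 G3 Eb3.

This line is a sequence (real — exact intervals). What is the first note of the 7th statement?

F#2

The 3-note cells begin on C5, G4, D4, A3 — each down a 4th from the last.
Continuing: E3 → B2 → F#2. Statement 7 starts on F#2.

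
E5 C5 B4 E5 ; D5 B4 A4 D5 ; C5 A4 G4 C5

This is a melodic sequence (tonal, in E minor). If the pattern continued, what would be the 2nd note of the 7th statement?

D4

The unit is 4 notes. Position-2 pitches of the 3 shown cells: C5, B4, A4.
Carrying that down a 2nd forward: G4 → F#4 → E4 → D4.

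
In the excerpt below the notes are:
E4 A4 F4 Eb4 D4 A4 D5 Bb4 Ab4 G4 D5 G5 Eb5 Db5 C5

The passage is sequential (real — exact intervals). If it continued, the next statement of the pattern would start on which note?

G5

Unit = 5 notes; the statements start on E4, A4, D5, moving up a 4th each time.
The next head, up a 4th from D5, is G5.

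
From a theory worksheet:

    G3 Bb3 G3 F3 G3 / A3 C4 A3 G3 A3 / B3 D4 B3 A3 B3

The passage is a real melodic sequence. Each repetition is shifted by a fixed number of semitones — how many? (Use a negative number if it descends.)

Taking 5-note groups, the heads are G3, A3, B3: the pattern moves up a 2nd.
G3 to A3 spans +2 semitones.

2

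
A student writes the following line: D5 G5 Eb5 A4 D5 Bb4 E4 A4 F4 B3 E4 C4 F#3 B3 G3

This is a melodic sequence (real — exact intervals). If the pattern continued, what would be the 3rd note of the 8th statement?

The unit is 3 notes. Position-3 pitches of the 5 shown cells: Eb5, Bb4, F4, C4, G3.
Carrying that down a 4th forward: D3 → A2 → E2.

E2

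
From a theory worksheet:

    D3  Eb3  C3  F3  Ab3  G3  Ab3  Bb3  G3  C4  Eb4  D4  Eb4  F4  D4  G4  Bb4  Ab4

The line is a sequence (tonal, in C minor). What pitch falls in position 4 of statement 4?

D5

With 6-note cells, note 4 of each statement runs F3, C4, G4.
From G4, up a 5th gives D5.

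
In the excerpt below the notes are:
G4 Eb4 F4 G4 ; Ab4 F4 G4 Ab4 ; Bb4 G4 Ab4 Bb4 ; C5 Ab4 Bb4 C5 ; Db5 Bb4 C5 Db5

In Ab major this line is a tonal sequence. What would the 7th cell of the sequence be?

F5 Db5 Eb5 F5

Taking 4-note groups, the heads are G4, Ab4, Bb4, C5, Db5: the pattern moves up a 2nd.
Carrying on: Eb5 → F5.
Statement 7 starts on F5 and keeps the same diatonic contour: F5 Db5 Eb5 F5.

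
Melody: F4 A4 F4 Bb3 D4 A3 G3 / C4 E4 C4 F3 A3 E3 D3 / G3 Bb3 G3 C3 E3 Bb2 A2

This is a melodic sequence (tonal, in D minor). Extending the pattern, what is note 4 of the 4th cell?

G2

The unit is 7 notes. Position-4 pitches of the 3 shown cells: Bb3, F3, C3.
Each moves down a 4th; the next is G2.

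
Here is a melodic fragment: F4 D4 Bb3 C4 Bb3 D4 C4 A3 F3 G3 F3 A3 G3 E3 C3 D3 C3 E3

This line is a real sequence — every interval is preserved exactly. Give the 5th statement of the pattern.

Taking 6-note groups, the heads are F4, C4, G3: the pattern moves down a 4th.
Continuing the starts: D3 → A2.
So cell 5 is A2 F#2 D2 E2 D2 F#2.

A2 F#2 D2 E2 D2 F#2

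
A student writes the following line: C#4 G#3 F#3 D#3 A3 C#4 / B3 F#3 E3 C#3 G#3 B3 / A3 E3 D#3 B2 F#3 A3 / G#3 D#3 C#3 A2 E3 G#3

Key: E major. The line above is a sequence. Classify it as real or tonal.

tonal

Every note is diatonic to E major.
Cell 1 has +6 semitones from note 4 to 5, but cell 2 has +7 — the interval quality changes while the contour stays the same, which is the hallmark of a tonal sequence.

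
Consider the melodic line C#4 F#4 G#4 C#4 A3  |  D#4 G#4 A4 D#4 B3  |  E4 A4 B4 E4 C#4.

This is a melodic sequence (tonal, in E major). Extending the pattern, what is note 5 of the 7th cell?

Grouping in 5s, the 5th note of each cell is A3, B3, C#4.
Each moves up a 2nd. Continuing: D#4 → E4 → F#4 → G#4.

G#4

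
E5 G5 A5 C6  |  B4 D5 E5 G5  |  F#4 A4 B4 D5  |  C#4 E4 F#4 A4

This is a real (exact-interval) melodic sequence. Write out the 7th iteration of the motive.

A#2 C#3 D#3 F#3

Unit = 4 notes; the statements start on E5, B4, F#4, C#4, moving down a 4th each time.
Extending down a 4th: G#3 → D#3 → A#2.
So cell 7 is A#2 C#3 D#3 F#3.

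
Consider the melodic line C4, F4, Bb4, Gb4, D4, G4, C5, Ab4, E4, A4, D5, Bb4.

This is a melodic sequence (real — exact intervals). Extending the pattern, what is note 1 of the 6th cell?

A#4

The unit is 4 notes. Position-1 pitches of the 3 shown cells: C4, D4, E4.
Extending up a 2nd: F#4 → G#4 → A#4.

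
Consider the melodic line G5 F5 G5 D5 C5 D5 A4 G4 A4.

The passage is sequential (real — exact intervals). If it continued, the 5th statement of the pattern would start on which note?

Taking 3-note groups, the heads are G5, D5, A4: the pattern moves down a 4th.
Continuing: E4 → B3. Statement 5 starts on B3.

B3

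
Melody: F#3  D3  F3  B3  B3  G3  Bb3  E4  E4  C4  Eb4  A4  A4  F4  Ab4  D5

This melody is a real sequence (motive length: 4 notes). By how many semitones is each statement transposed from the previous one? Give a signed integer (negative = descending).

5

Taking 4-note groups, the heads are F#3, B3, E4, A4: the pattern moves up a 4th.
Counting half-steps from F#3 to B3: 5.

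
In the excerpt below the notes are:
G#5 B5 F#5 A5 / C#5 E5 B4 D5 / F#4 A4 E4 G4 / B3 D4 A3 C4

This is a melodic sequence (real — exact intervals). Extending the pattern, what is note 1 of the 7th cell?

With 4-note cells, note 1 of each statement runs G#5, C#5, F#4, B3.
Extending down a 5th: E3 → A2 → D2.

D2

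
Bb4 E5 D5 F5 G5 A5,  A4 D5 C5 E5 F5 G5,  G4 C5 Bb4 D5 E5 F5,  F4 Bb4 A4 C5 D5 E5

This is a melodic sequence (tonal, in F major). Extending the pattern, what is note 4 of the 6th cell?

A4

Grouping in 6s, the 4th note of each cell is F5, E5, D5, C5.
Each moves down a 2nd. Continuing: Bb4 → A4.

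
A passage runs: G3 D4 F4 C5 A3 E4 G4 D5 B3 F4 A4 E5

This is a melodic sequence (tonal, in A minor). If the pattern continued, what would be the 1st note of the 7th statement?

The unit is 4 notes. Position-1 pitches of the 3 shown cells: G3, A3, B3.
Extending up a 2nd: C4 → D4 → E4 → F4.

F4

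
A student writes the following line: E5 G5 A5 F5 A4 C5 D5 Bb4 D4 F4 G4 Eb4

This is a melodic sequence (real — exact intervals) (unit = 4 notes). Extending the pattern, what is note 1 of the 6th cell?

F2

Grouping in 4s, the 1st note of each cell is E5, A4, D4.
Carrying that down a 5th forward: G3 → C3 → F2.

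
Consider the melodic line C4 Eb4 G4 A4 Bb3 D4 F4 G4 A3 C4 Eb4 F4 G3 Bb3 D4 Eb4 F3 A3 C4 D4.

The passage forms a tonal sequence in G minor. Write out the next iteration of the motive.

Unit = 4 notes; the statements start on C4, Bb3, A3, G3, F3, moving down a 2nd each time.
From Eb3 the diatonic shape gives Eb3 G3 Bb3 C4.

Eb3 G3 Bb3 C4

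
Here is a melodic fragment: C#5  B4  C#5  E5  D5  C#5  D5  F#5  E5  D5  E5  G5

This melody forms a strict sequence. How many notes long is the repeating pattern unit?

4

12 notes total. Splitting into 3 groups of 4:
C#5 B4 C#5 E5 | D5 C#5 D5 F#5 | E5 D5 E5 G5
Each cell is the previous one up a 2nd — so the unit is 4 notes.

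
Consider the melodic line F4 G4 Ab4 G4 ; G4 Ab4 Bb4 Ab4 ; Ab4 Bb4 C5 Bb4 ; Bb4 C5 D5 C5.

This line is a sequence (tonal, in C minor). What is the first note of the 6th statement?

With a 4-note motive the entries are F4, G4, Ab4, Bb4, each up a 2nd from the previous.
Extending the heads up a 2nd: C5 → D5.

D5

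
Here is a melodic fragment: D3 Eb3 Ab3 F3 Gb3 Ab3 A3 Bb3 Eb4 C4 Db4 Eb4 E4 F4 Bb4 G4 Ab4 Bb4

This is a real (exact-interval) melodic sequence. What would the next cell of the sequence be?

With a 6-note motive the entries are D3, A3, E4, each up a 5th from the previous.
Statement 4 starts on B4 and keeps the same exact contour: B4 C5 F5 D5 Eb5 F5.

B4 C5 F5 D5 Eb5 F5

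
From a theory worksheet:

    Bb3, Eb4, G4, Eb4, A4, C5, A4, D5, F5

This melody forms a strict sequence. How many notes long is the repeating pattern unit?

Try groups of 3 (3 cells in 9 notes):
Bb3 Eb4 G4 | Eb4 A4 C5 | A4 D5 F5
That's a consistent up a 4th shift per cell, and no other grouping gives one.

3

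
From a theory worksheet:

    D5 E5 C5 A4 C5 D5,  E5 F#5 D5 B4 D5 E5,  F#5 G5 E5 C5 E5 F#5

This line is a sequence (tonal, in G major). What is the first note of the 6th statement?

B5

Taking 6-note groups, the heads are D5, E5, F#5: the pattern moves up a 2nd.
Extending the heads up a 2nd: G5 → A5 → B5.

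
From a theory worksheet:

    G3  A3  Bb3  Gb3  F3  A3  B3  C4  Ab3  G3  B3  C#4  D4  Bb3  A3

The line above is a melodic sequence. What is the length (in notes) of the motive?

Try groups of 5 (3 cells in 15 notes):
G3 A3 Bb3 Gb3 F3 | A3 B3 C4 Ab3 G3 | B3 C#4 D4 Bb3 A3
Each cell is the previous one up a 2nd — so the unit is 5 notes.

5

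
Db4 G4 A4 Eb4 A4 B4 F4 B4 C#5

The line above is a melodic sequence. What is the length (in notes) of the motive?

There are 9 notes; a 3-note unit gives 3 cells:
Db4 G4 A4 | Eb4 A4 B4 | F4 B4 C#5
That's a consistent up a 2nd shift per cell, and no other grouping gives one.

3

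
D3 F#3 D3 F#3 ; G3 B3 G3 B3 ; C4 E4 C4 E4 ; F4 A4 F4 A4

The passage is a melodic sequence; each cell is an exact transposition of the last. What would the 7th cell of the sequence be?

With a 4-note motive the entries are D3, G3, C4, F4, each up a 4th from the previous.
Carrying on: Bb4 → Eb5 → Ab5.
From Ab5 the exact shape gives Ab5 C6 Ab5 C6.

Ab5 C6 Ab5 C6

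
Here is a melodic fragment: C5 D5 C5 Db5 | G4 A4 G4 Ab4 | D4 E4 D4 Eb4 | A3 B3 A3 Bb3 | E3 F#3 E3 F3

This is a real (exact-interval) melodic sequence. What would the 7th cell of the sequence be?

F#2 G#2 F#2 G2

Unit = 4 notes; the statements start on C5, G4, D4, A3, E3, moving down a 4th each time.
Continuing the starts: B2 → F#2.
Statement 7 starts on F#2 and keeps the same exact contour: F#2 G#2 F#2 G2.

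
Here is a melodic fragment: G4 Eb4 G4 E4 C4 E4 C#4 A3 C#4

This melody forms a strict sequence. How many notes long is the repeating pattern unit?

3

Try groups of 3 (3 cells in 9 notes):
G4 Eb4 G4 | E4 C4 E4 | C#4 A3 C#4
Each cell is the previous one down a 3rd — so the unit is 3 notes.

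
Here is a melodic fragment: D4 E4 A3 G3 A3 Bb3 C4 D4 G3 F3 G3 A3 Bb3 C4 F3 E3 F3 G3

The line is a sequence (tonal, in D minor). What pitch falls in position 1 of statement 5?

G3

With 6-note cells, note 1 of each statement runs D4, C4, Bb3.
Extending down a 2nd: A3 → G3.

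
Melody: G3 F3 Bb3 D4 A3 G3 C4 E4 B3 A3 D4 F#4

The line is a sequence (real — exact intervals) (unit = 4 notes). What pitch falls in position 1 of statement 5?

D#4

The unit is 4 notes. Position-1 pitches of the 3 shown cells: G3, A3, B3.
Each moves up a 2nd. Continuing: C#4 → D#4.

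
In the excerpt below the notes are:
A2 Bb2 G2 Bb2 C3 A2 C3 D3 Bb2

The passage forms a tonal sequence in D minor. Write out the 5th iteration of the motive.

Unit = 3 notes; the statements start on A2, Bb2, C3, moving up a 2nd each time.
Carrying on: D3 → E3.
From E3 the diatonic shape gives E3 F3 D3.

E3 F3 D3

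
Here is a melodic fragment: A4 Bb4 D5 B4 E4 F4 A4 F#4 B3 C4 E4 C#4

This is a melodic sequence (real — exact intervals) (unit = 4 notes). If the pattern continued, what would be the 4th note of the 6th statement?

A#2

The unit is 4 notes. Position-4 pitches of the 3 shown cells: B4, F#4, C#4.
Each moves down a 4th. Continuing: G#3 → D#3 → A#2.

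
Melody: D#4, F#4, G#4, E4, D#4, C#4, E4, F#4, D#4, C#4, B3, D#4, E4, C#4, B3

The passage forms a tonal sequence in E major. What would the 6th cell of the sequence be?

F#3 A3 B3 G#3 F#3

Taking 5-note groups, the heads are D#4, C#4, B3: the pattern moves down a 2nd.
Extending down a 2nd: A3 → G#3 → F#3.
From F#3 the diatonic shape gives F#3 A3 B3 G#3 F#3.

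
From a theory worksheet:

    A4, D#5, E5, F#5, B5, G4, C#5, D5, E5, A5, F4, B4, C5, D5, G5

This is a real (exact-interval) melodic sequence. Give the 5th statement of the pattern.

Db4 G4 Ab4 Bb4 Eb5

Taking 5-note groups, the heads are A4, G4, F4: the pattern moves down a 2nd.
Continuing the starts: Eb4 → Db4.
So cell 5 is Db4 G4 Ab4 Bb4 Eb5.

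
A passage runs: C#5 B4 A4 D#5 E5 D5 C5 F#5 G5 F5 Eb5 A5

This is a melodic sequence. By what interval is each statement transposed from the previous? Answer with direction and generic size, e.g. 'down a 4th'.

up a 3rd

The 4-note cells begin on C#5, E5, G5 — each up a 3rd from the last.
C#5 to E5 is up a 3rd.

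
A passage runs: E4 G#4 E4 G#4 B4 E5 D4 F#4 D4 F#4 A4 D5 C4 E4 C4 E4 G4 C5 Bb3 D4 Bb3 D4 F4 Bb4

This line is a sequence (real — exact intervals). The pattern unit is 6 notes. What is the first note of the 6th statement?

Taking 6-note groups, the heads are E4, D4, C4, Bb3: the pattern moves down a 2nd.
Extending the heads down a 2nd: Ab3 → Gb3.

Gb3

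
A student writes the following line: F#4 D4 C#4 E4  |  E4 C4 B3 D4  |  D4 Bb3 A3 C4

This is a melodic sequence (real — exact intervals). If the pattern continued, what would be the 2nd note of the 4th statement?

Ab3

Grouping in 4s, the 2nd note of each cell is D4, C4, Bb3.
One more down a 2nd gives Ab3.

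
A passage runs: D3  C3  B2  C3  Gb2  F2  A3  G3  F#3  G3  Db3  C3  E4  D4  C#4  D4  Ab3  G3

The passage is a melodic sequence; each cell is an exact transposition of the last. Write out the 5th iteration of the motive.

F#5 E5 D#5 E5 Bb4 A4

The 6-note cells begin on D3, A3, E4 — each up a 5th from the last.
Continuing the starts: B4 → F#5.
Statement 5 starts on F#5 and keeps the same exact contour: F#5 E5 D#5 E5 Bb4 A4.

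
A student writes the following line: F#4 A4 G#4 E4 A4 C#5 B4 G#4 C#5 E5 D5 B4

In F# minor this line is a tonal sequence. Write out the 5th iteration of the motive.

G#5 B5 A5 F#5

Unit = 4 notes; the statements start on F#4, A4, C#5, moving up a 3rd each time.
Continuing the starts: E5 → G#5.
From G#5 the diatonic shape gives G#5 B5 A5 F#5.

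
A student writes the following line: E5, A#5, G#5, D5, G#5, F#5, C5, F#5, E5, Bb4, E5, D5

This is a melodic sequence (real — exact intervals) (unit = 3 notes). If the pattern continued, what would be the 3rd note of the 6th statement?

Bb4

Grouping in 3s, the 3rd note of each cell is G#5, F#5, E5, D5.
Extending down a 2nd: C5 → Bb4.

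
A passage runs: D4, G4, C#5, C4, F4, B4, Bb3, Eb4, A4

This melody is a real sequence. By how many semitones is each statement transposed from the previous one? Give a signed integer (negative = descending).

The 3-note cells begin on D4, C4, Bb3 — each down a 2nd from the last.
D4 to C4 spans -2 semitones.

-2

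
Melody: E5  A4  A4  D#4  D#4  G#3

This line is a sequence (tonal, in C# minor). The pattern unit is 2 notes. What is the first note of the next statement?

G#3

With a 2-note motive the entries are E5, A4, D#4, each down a 5th from the previous.
One more step down a 5th gives G#3.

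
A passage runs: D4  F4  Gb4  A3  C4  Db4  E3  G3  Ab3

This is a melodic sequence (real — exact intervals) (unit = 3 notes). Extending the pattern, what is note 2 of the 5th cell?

A2

Grouping in 3s, the 2nd note of each cell is F4, C4, G3.
Each moves down a 4th. Continuing: D3 → A2.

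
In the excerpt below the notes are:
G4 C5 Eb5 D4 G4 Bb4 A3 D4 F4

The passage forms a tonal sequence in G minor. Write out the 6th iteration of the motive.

F2 Bb2 D3

Unit = 3 notes; the statements start on G4, D4, A3, moving down a 4th each time.
Carrying on: Eb3 → Bb2 → F2.
From F2 the diatonic shape gives F2 Bb2 D3.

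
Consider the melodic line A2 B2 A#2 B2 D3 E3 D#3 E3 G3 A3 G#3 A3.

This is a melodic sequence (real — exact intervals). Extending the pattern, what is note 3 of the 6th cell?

With 4-note cells, note 3 of each statement runs A#2, D#3, G#3.
Carrying that up a 4th forward: C#4 → F#4 → B4.

B4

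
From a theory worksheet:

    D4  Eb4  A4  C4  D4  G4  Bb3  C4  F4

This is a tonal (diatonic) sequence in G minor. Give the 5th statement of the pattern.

The 3-note cells begin on D4, C4, Bb3 — each down a 2nd from the last.
Carrying on: A3 → G3.
From G3 the diatonic shape gives G3 A3 D4.

G3 A3 D4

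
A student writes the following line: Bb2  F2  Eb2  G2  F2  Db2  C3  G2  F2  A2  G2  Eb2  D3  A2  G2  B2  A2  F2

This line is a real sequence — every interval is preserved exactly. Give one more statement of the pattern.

E3 B2 A2 C#3 B2 G2

Unit = 6 notes; the statements start on Bb2, C3, D3, moving up a 2nd each time.
So cell 4 is E3 B2 A2 C#3 B2 G2.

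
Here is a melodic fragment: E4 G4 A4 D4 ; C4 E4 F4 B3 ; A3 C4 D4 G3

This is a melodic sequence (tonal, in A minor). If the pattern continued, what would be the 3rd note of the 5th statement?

Grouping in 4s, the 3rd note of each cell is A4, F4, D4.
Each moves down a 3rd. Continuing: B3 → G3.

G3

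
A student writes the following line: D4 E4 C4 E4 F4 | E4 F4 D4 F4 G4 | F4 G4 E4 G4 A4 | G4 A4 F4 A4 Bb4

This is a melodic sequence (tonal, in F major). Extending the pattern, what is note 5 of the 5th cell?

With 5-note cells, note 5 of each statement runs F4, G4, A4, Bb4.
One more up a 2nd gives C5.

C5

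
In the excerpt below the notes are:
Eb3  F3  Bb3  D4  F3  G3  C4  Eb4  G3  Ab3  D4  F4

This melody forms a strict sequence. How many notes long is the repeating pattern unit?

4

12 notes total. Splitting into 3 groups of 4:
Eb3 F3 Bb3 D4 | F3 G3 C4 Eb4 | G3 Ab3 D4 F4
Each cell is the previous one up a 2nd — so the unit is 4 notes.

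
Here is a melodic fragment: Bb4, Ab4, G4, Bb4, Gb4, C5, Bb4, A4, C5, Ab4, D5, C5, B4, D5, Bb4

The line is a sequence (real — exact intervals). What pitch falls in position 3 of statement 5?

The unit is 5 notes. Position-3 pitches of the 3 shown cells: G4, A4, B4.
Each moves up a 2nd. Continuing: C#5 → D#5.

D#5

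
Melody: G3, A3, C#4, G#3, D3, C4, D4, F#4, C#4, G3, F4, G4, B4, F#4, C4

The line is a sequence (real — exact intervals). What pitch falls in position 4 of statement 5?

The unit is 5 notes. Position-4 pitches of the 3 shown cells: G#3, C#4, F#4.
Extending up a 4th: B4 → E5.

E5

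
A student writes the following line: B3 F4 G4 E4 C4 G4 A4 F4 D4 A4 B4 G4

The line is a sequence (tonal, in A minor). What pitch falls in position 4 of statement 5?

Grouping in 4s, the 4th note of each cell is E4, F4, G4.
Extending up a 2nd: A4 → B4.

B4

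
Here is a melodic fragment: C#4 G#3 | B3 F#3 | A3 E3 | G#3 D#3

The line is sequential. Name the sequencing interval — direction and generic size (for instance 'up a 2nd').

down a 2nd

With a 2-note motive the entries are C#4, B3, A3, G#3, each down a 2nd from the previous.
From C#4 to B3: down a 2nd.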